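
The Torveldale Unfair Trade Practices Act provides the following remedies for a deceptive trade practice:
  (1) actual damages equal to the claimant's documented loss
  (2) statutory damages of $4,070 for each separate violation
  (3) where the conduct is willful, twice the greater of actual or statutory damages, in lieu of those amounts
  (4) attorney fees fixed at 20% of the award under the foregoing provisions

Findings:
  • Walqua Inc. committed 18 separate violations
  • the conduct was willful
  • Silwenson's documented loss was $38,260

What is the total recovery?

$175,824

Statutory damages: 18 × $4,070 = $73,260
Greater of actual damages ($38,260) or statutory damages ($73,260): $73,260
Doubled: 2 × $73,260 = $146,520
Attorney fees: 20% of $146,520 = $29,304
Total recovery: $146,520 + $29,304 = $175,824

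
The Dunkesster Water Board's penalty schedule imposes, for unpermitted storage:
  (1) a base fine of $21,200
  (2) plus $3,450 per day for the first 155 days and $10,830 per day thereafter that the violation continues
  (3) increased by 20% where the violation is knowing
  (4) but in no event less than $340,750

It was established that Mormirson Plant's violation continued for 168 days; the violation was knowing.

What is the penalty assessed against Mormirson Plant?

$836,088

First 155 days: 155 × $3,450 = $534,750
Remaining days: (168 − 155) × $10,830 = $140,790
Per-day component: $534,750 + $140,790 = $675,540
Base plus per-day: $21,200 + $675,540 = $696,740
Enhancement: 20% of $696,740 = $139,348
Enhanced fine: $696,740 + $139,348 = $836,088
Minimum $340,750: $836,088 meets the minimum, no increase.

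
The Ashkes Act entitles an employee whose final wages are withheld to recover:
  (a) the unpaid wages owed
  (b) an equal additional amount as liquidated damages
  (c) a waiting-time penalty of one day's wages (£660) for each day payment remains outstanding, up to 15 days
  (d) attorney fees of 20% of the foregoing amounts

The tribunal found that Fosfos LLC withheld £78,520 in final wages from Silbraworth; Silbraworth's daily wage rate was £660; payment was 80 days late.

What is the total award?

£200,328

Liquidated damages (equal amount): £78,520
Penalty days: min(80, 15) = 15
Waiting-time penalty: 15 × £660 = £9,900
Subtotal: £78,520 + £78,520 + £9,900 = £166,940
Attorney fees: 20% of £166,940 = £33,388
Total award: £166,940 + £33,388 = £200,328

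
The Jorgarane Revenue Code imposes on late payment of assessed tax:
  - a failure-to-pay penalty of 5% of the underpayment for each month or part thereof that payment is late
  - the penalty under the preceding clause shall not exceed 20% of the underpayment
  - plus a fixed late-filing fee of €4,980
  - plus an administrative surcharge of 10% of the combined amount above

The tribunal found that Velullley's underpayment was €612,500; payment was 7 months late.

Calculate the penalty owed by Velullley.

€140,228

Accrued rate: 5% × 7 = 35%, capped at 20% → 20%
Failure-to-pay penalty: 20% of €612,500 = €122,500
Penalty before surcharge: €122,500 + €4,980 = €127,480
Administrative surcharge: 10% of €127,480 = €12,748
Total penalty: €127,480 + €12,748 = €140,228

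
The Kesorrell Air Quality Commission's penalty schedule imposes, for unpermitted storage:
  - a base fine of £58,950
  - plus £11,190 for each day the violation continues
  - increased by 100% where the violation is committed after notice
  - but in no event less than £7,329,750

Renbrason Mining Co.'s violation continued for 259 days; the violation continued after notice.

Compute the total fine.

Civil penalty: £7,329,750

Per-day component: 259 × £11,190 = £2,898,210
Base plus per-day: £58,950 + £2,898,210 = £2,957,160
Enhancement: 100% of £2,957,160 = £2,957,160
Enhanced fine: £2,957,160 + £2,957,160 = £5,914,320
Minimum £7,329,750: £5,914,320 is below the minimum → £7,329,750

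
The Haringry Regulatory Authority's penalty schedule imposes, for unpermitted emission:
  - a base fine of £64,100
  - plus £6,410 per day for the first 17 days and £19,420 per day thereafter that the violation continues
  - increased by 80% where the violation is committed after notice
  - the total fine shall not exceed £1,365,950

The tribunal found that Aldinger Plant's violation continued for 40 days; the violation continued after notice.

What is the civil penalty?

£1,115,514

First 17 days: 17 × £6,410 = £108,970
Remaining days: (40 − 17) × £19,420 = £446,660
Per-day component: £108,970 + £446,660 = £555,630
Base plus per-day: £64,100 + £555,630 = £619,730
Enhancement: 80% of £619,730 = £495,784
Enhanced fine: £619,730 + £495,784 = £1,115,514
Cap at £1,365,950: £1,115,514 is within the cap, no reduction.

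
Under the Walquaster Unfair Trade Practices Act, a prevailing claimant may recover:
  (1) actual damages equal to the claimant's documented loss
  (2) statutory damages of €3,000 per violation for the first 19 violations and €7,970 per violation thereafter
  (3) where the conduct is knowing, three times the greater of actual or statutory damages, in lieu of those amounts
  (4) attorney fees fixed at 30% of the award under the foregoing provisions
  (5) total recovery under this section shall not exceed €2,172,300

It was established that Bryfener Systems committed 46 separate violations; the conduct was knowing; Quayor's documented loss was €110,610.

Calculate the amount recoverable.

First 19 violations: 19 × €3,000 = €57,000
Remaining violations: (46 − 19) × €7,970 = €215,190
Statutory damages: €57,000 + €215,190 = €272,190
Greater of actual damages (€110,610) or statutory damages (€272,190): €272,190
Trebled: 3 × €272,190 = €816,570
Attorney fees: 30% of €816,570 = €244,971
Total before cap: €816,570 + €244,971 = €1,061,541
Cap at €2,172,300: €1,061,541 is within the cap, no reduction.

€1,061,541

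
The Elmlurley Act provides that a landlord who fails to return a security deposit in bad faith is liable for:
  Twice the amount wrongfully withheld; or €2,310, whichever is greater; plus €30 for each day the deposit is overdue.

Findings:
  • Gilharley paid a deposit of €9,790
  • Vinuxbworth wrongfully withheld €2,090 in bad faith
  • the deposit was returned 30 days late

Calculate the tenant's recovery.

Doubled: 2 × €2,090 = €4,180
Minimum €2,310: €4,180 meets the minimum, no increase.
Late-return penalty: 30 × €30 = €900
Damages plus late penalty: €4,180 + €900 = €5,080

€5,080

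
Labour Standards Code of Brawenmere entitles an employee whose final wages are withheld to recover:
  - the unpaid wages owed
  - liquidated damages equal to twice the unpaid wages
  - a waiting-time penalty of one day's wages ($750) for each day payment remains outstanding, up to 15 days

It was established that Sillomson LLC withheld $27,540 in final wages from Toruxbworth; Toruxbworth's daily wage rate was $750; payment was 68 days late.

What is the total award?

$93,870

Doubled: 2 × $27,540 = $55,080
Penalty days: min(68, 15) = 15
Waiting-time penalty: 15 × $750 = $11,250
Total award: $27,540 + $55,080 + $11,250 = $93,870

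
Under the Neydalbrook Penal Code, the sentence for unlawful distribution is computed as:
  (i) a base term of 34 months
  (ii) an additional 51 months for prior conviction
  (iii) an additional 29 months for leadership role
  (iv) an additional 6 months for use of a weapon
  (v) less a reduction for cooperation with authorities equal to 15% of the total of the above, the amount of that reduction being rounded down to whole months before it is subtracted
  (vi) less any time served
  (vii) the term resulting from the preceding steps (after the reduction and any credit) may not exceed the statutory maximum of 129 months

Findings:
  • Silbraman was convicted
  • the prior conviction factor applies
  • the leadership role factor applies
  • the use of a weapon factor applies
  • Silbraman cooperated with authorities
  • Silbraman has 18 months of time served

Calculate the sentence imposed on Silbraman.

Prior conviction enhancement: +51 months
Leadership role enhancement: +29 months
Use of a weapon enhancement: +6 months
Adjusted term: 34 months + 51 months + 29 months + 6 months = 120 months
Cooperation with authorities reduction: 15% of 120 months = 18 months (rounded down)
After reduction: 120 − 18 = 102 months
Less time served: 102 months − 18 months = 84 months
Cap at 129 months: 84 months is within the cap, no reduction.

Sentence: 84 months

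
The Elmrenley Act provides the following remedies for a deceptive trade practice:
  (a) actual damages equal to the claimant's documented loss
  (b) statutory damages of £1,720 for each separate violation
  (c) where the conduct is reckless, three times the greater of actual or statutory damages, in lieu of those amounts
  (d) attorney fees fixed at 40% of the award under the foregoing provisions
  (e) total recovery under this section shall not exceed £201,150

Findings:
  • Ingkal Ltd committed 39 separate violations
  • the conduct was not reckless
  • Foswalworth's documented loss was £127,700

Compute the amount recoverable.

Statutory damages: 39 × £1,720 = £67,080
Conduct not reckless: the in-lieu enhancement does not apply.
Actual plus statutory damages: £127,700 + £67,080 = £194,780
Attorney fees: 40% of £194,780 = £77,912
Total before cap: £194,780 + £77,912 = £272,692
Cap at £201,150: £272,692 exceeds the cap → £201,150

£201,150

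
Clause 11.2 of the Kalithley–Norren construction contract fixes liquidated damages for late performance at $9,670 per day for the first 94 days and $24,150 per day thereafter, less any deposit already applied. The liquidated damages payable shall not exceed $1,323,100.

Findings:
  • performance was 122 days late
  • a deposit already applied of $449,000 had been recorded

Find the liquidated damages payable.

First 94 days: 94 × $9,670 = $908,980
Remaining days: (122 − 94) × $24,150 = $676,200
Accrued per-day damages: $908,980 + $676,200 = $1,585,180
Less deposit already applied: $1,585,180 − $449,000 = $1,136,180
Cap at $1,323,100: $1,136,180 is within the cap, no reduction.

Liquidated damages: $1,136,180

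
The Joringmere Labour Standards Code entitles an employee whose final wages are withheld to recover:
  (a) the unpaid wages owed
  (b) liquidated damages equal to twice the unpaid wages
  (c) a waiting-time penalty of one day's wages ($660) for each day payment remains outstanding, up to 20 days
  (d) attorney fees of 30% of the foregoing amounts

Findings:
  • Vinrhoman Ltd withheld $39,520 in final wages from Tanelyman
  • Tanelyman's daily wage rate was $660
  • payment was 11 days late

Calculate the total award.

$163,566

Doubled: 2 × $39,520 = $79,040
Penalty days: min(11, 20) = 11
Waiting-time penalty: 11 × $660 = $7,260
Subtotal: $39,520 + $79,040 + $7,260 = $125,820
Attorney fees: 30% of $125,820 = $37,746
Total award: $125,820 + $37,746 = $163,566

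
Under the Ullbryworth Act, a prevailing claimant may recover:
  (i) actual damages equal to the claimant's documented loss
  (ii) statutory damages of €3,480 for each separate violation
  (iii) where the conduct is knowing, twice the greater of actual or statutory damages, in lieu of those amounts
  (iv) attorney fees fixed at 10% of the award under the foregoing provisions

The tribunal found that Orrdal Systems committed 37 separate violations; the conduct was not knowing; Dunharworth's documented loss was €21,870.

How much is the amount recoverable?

Statutory damages: 37 × €3,480 = €128,760
Conduct not knowing: the in-lieu enhancement does not apply.
Actual plus statutory damages: €21,870 + €128,760 = €150,630
Attorney fees: 10% of €150,630 = €15,063
Total recovery: €150,630 + €15,063 = €165,693

€165,693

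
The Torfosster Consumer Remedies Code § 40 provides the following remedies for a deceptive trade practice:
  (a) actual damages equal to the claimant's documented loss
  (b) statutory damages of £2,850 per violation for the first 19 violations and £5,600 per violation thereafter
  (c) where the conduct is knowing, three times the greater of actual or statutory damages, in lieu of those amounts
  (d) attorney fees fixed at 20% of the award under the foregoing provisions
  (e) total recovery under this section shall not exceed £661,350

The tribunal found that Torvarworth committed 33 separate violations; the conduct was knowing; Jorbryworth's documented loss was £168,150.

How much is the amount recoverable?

First 19 violations: 19 × £2,850 = £54,150
Remaining violations: (33 − 19) × £5,600 = £78,400
Statutory damages: £54,150 + £78,400 = £132,550
Greater of actual damages (£168,150) or statutory damages (£132,550): £168,150
Trebled: 3 × £168,150 = £504,450
Attorney fees: 20% of £504,450 = £100,890
Total before cap: £504,450 + £100,890 = £605,340
Cap at £661,350: £605,340 is within the cap, no reduction.

Total recovery: £605,340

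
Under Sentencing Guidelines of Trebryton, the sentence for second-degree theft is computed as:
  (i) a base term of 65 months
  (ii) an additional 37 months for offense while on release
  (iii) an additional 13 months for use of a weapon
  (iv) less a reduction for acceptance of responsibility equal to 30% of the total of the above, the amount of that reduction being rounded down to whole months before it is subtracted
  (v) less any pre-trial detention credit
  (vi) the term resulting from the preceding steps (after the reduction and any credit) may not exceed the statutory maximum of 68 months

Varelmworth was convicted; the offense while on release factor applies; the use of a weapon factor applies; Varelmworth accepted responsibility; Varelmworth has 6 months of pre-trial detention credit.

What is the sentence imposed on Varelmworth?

68 months

Offense while on release enhancement: +37 months
Use of a weapon enhancement: +13 months
Adjusted term: 65 months + 37 months + 13 months = 115 months
Acceptance of responsibility reduction: 30% of 115 months = 34 months (rounded down)
After reduction: 115 − 34 = 81 months
Less pre-trial detention credit: 81 months − 6 months = 75 months
Cap at 68 months: 75 months exceeds the cap → 68 months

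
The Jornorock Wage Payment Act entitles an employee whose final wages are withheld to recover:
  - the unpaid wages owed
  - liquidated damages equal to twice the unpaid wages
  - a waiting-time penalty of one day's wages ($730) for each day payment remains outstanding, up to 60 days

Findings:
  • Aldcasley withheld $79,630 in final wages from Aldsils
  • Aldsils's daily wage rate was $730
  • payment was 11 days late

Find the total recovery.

$246,920

Doubled: 2 × $79,630 = $159,260
Penalty days: min(11, 60) = 11
Waiting-time penalty: 11 × $730 = $8,030
Total award: $79,630 + $159,260 + $8,030 = $246,920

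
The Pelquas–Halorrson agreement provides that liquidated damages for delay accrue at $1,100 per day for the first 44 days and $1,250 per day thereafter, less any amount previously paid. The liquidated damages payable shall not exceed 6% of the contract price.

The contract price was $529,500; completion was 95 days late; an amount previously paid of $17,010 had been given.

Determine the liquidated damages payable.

First 44 days: 44 × $1,100 = $48,400
Remaining days: (95 − 44) × $1,250 = $63,750
Accrued per-day damages: $48,400 + $63,750 = $112,150
Less amount previously paid: $112,150 − $17,010 = $95,140
Cap: 6% of $529,500 = $31,770
Cap at $31,770: $95,140 exceeds the cap → $31,770

$31,770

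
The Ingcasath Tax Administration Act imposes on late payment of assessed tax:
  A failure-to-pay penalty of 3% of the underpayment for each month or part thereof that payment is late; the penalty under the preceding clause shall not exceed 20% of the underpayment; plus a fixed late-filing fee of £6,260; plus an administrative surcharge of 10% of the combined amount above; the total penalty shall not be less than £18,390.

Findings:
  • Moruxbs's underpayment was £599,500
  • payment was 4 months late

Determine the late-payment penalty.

Accrued rate: 3% × 4 = 12%, capped at 20% → 12%
Failure-to-pay penalty: 12% of £599,500 = £71,940
Penalty before surcharge: £71,940 + £6,260 = £78,200
Administrative surcharge: 10% of £78,200 = £7,820
Total penalty: £78,200 + £7,820 = £86,020
Minimum £18,390: £86,020 meets the minimum, no increase.

£86,020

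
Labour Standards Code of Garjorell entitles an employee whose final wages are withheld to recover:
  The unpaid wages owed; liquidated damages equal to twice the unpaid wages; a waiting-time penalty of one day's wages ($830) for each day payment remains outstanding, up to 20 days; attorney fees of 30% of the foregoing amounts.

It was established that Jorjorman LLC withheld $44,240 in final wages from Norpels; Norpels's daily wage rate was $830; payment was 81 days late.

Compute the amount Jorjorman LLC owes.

$194,116

Doubled: 2 × $44,240 = $88,480
Penalty days: min(81, 20) = 20
Waiting-time penalty: 20 × $830 = $16,600
Subtotal: $44,240 + $88,480 + $16,600 = $149,320
Attorney fees: 30% of $149,320 = $44,796
Total award: $149,320 + $44,796 = $194,116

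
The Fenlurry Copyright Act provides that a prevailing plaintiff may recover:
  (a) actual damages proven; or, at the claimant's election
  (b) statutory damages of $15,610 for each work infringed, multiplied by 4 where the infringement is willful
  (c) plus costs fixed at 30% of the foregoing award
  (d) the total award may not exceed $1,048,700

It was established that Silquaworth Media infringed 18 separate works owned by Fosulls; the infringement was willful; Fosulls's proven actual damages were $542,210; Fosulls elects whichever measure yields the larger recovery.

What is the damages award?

Statutory damages: 18 × $15,610 = $280,980
Multiplied by 4: 4 × $280,980 = $1,123,920
Greater of actual damages ($542,210) or enhanced statutory damages ($1,123,920): $1,123,920
Costs: 30% of $1,123,920 = $337,176
Award plus costs: $1,123,920 + $337,176 = $1,461,096
Cap at $1,048,700: $1,461,096 exceeds the cap → $1,048,700

$1,048,700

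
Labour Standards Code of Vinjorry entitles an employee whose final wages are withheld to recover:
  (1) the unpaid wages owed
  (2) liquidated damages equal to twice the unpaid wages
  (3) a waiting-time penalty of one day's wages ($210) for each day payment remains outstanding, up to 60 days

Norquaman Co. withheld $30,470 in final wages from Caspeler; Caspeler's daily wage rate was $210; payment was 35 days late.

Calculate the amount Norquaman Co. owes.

Total award: $98,760

Doubled: 2 × $30,470 = $60,940
Penalty days: min(35, 60) = 35
Waiting-time penalty: 35 × $210 = $7,350
Total award: $30,470 + $60,940 + $7,350 = $98,760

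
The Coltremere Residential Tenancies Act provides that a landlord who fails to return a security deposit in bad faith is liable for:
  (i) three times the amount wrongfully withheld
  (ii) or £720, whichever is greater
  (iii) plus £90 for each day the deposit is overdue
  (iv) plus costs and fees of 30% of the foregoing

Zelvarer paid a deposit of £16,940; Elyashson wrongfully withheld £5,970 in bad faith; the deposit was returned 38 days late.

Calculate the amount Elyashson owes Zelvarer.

Recovery: £27,729

Trebled: 3 × £5,970 = £17,910
Minimum £720: £17,910 meets the minimum, no increase.
Late-return penalty: 38 × £90 = £3,420
Damages plus late penalty: £17,910 + £3,420 = £21,330
Costs and fees: 30% of £21,330 = £6,399
Total recovery: £21,330 + £6,399 = £27,729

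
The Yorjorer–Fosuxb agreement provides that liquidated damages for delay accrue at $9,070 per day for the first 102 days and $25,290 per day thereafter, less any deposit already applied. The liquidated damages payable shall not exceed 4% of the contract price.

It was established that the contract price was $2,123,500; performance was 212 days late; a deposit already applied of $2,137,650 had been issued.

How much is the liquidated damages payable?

First 102 days: 102 × $9,070 = $925,140
Remaining days: (212 − 102) × $25,290 = $2,781,900
Accrued per-day damages: $925,140 + $2,781,900 = $3,707,040
Less deposit already applied: $3,707,040 − $2,137,650 = $1,569,390
Cap: 4% of $2,123,500 = $84,940
Cap at $84,940: $1,569,390 exceeds the cap → $84,940

Liquidated damages: $84,940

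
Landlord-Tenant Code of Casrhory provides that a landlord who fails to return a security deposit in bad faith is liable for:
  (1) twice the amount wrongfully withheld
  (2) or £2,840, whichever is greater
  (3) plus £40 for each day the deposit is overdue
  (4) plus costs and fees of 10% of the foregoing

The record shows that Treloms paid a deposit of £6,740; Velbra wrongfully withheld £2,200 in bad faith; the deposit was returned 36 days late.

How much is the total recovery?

£6,424

Doubled: 2 × £2,200 = £4,400
Minimum £2,840: £4,400 meets the minimum, no increase.
Late-return penalty: 36 × £40 = £1,440
Damages plus late penalty: £4,400 + £1,440 = £5,840
Costs and fees: 10% of £5,840 = £584
Total recovery: £5,840 + £584 = £6,424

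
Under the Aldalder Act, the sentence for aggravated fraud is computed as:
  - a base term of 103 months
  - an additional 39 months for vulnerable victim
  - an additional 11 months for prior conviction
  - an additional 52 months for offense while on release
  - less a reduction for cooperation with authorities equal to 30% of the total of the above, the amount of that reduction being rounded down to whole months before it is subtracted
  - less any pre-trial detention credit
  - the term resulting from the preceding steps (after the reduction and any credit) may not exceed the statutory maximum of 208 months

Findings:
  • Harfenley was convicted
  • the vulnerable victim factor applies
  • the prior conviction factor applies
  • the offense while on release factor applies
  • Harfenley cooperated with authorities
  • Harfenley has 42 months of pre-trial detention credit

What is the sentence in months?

Vulnerable victim enhancement: +39 months
Prior conviction enhancement: +11 months
Offense while on release enhancement: +52 months
Adjusted term: 103 months + 39 months + 11 months + 52 months = 205 months
Cooperation with authorities reduction: 30% of 205 months = 61 months (rounded down)
After reduction: 205 − 61 = 144 months
Less pre-trial detention credit: 144 months − 42 months = 102 months
Cap at 208 months: 102 months is within the cap, no reduction.

102 months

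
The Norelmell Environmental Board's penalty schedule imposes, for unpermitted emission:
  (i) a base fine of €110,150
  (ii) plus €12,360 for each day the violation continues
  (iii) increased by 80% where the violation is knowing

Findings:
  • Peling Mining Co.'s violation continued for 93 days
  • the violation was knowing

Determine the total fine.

Civil penalty: €2,267,334

Per-day component: 93 × €12,360 = €1,149,480
Base plus per-day: €110,150 + €1,149,480 = €1,259,630
Enhancement: 80% of €1,259,630 = €1,007,704
Enhanced fine: €1,259,630 + €1,007,704 = €2,267,334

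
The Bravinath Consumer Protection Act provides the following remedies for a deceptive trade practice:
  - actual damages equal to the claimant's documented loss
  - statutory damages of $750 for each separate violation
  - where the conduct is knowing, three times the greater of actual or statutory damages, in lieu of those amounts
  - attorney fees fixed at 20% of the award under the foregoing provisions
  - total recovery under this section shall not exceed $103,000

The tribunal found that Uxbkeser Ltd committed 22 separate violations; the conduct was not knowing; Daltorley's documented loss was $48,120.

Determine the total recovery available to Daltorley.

Statutory damages: 22 × $750 = $16,500
Conduct not knowing: the in-lieu enhancement does not apply.
Actual plus statutory damages: $48,120 + $16,500 = $64,620
Attorney fees: 20% of $64,620 = $12,924
Total before cap: $64,620 + $12,924 = $77,544
Cap at $103,000: $77,544 is within the cap, no reduction.

$77,544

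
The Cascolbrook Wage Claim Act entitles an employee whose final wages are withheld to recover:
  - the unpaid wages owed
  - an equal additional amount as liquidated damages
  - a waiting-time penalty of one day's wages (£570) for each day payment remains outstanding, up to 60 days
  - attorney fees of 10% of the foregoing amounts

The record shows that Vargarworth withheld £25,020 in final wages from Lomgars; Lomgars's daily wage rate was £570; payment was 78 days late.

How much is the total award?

£92,664

Liquidated damages (equal amount): £25,020
Penalty days: min(78, 60) = 60
Waiting-time penalty: 60 × £570 = £34,200
Subtotal: £25,020 + £25,020 + £34,200 = £84,240
Attorney fees: 10% of £84,240 = £8,424
Total award: £84,240 + £8,424 = £92,664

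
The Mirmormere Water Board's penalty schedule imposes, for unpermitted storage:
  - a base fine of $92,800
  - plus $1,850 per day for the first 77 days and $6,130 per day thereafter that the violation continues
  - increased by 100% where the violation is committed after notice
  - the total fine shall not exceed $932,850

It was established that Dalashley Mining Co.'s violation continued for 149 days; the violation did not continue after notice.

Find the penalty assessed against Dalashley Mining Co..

First 77 days: 77 × $1,850 = $142,450
Remaining days: (149 − 77) × $6,130 = $441,360
Per-day component: $142,450 + $441,360 = $583,810
Base plus per-day: $92,800 + $583,810 = $676,610
The violation did not continue after notice: no 100% increase.
Cap at $932,850: $676,610 is within the cap, no reduction.

$676,610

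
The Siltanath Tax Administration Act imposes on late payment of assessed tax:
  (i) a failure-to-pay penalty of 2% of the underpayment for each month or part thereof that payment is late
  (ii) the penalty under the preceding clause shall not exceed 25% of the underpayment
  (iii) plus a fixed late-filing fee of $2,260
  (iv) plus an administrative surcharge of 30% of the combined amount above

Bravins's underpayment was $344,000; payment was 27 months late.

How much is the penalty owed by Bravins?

Penalty: $114,738

Accrued rate: 2% × 27 = 54%, capped at 25% → 25%
Failure-to-pay penalty: 25% of $344,000 = $86,000
Penalty before surcharge: $86,000 + $2,260 = $88,260
Administrative surcharge: 30% of $88,260 = $26,478
Total penalty: $88,260 + $26,478 = $114,738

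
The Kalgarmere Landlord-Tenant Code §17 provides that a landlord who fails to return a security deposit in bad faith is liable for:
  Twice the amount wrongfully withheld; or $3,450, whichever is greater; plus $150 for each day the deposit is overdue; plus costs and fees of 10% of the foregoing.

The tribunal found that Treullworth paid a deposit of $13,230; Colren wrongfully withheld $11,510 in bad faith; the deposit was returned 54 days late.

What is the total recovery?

Recovery: $34,232

Doubled: 2 × $11,510 = $23,020
Minimum $3,450: $23,020 meets the minimum, no increase.
Late-return penalty: 54 × $150 = $8,100
Damages plus late penalty: $23,020 + $8,100 = $31,120
Costs and fees: 10% of $31,120 = $3,112
Total recovery: $31,120 + $3,112 = $34,232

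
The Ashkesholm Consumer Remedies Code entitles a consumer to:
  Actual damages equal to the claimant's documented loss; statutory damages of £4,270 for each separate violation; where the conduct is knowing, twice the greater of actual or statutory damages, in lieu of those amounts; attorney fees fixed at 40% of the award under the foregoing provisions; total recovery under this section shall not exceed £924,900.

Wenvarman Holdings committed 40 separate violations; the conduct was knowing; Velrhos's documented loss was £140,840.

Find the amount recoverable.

£478,240

Statutory damages: 40 × £4,270 = £170,800
Greater of actual damages (£140,840) or statutory damages (£170,800): £170,800
Doubled: 2 × £170,800 = £341,600
Attorney fees: 40% of £341,600 = £136,640
Total before cap: £341,600 + £136,640 = £478,240
Cap at £924,900: £478,240 is within the cap, no reduction.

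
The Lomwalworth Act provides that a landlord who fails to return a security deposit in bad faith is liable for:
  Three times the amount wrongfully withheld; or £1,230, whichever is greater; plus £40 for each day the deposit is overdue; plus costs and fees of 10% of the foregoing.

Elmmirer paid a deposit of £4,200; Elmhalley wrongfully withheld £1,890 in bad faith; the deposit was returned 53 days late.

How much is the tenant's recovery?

£8,569

Trebled: 3 × £1,890 = £5,670
Minimum £1,230: £5,670 meets the minimum, no increase.
Late-return penalty: 53 × £40 = £2,120
Damages plus late penalty: £5,670 + £2,120 = £7,790
Costs and fees: 10% of £7,790 = £779
Total recovery: £7,790 + £779 = £8,569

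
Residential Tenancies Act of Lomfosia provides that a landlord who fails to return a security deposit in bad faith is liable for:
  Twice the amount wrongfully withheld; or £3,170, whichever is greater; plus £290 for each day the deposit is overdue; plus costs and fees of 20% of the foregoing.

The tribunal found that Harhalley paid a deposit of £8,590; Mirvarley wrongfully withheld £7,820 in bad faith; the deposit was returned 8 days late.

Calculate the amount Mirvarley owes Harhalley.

Doubled: 2 × £7,820 = £15,640
Minimum £3,170: £15,640 meets the minimum, no increase.
Late-return penalty: 8 × £290 = £2,320
Damages plus late penalty: £15,640 + £2,320 = £17,960
Costs and fees: 20% of £17,960 = £3,592
Total recovery: £17,960 + £3,592 = £21,552

£21,552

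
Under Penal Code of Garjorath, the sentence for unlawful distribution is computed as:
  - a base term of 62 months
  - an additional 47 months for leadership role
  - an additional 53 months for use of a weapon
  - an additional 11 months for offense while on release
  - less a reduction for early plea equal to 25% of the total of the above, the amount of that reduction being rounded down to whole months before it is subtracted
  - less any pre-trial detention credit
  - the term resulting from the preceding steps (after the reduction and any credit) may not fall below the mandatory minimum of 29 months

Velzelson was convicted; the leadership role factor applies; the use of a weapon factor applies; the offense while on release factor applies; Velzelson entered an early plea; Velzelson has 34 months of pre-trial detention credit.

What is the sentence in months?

96 months

Leadership role enhancement: +47 months
Use of a weapon enhancement: +53 months
Offense while on release enhancement: +11 months
Adjusted term: 62 months + 47 months + 53 months + 11 months = 173 months
Early plea reduction: 25% of 173 months = 43 months (rounded down)
After reduction: 173 − 43 = 130 months
Less pre-trial detention credit: 130 months − 34 months = 96 months
Minimum 29 months: 96 months meets the minimum, no increase.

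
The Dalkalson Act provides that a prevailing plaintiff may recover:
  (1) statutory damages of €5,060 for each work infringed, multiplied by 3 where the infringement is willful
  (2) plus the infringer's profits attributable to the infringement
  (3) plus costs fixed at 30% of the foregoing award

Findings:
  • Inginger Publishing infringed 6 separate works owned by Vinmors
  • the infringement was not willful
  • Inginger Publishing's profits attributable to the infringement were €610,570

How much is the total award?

€833,209

Statutory damages: 6 × €5,060 = €30,360
Infringement not willful: no ×3 enhancement.
Combined award: €30,360 + €610,570 = €640,930
Costs: 30% of €640,930 = €192,279
Award plus costs: €640,930 + €192,279 = €833,209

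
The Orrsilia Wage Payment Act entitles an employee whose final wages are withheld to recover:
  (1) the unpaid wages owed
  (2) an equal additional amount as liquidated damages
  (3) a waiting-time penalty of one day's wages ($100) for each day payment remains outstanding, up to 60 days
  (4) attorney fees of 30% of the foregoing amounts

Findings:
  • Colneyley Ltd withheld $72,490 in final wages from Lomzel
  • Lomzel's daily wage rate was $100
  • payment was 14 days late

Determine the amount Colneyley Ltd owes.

Liquidated damages (equal amount): $72,490
Penalty days: min(14, 60) = 14
Waiting-time penalty: 14 × $100 = $1,400
Subtotal: $72,490 + $72,490 + $1,400 = $146,380
Attorney fees: 30% of $146,380 = $43,914
Total award: $146,380 + $43,914 = $190,294

$190,294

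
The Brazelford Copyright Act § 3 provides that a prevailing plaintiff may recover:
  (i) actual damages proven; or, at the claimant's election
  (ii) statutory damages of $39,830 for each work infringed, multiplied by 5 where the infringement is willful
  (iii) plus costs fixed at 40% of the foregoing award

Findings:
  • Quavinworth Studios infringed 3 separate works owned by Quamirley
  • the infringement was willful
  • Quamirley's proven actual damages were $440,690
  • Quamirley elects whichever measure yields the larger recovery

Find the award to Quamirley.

Award: $836,430

Statutory damages: 3 × $39,830 = $119,490
Multiplied by 5: 5 × $119,490 = $597,450
Greater of actual damages ($440,690) or enhanced statutory damages ($597,450): $597,450
Costs: 40% of $597,450 = $238,980
Award plus costs: $597,450 + $238,980 = $836,430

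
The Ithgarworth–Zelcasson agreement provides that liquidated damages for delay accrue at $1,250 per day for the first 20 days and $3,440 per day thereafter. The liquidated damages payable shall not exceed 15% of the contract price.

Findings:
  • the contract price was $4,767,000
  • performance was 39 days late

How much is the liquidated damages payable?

$90,360

First 20 days: 20 × $1,250 = $25,000
Remaining days: (39 − 20) × $3,440 = $65,360
Accrued per-day damages: $25,000 + $65,360 = $90,360
Cap: 15% of $4,767,000 = $715,050
Cap at $715,050: $90,360 is within the cap, no reduction.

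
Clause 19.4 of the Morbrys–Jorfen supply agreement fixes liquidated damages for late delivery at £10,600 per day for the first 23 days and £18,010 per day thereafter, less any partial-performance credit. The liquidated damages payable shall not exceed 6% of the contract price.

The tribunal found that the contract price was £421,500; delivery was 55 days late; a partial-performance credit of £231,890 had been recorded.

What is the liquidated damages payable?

£25,290

First 23 days: 23 × £10,600 = £243,800
Remaining days: (55 − 23) × £18,010 = £576,320
Accrued per-day damages: £243,800 + £576,320 = £820,120
Less partial-performance credit: £820,120 − £231,890 = £588,230
Cap: 6% of £421,500 = £25,290
Cap at £25,290: £588,230 exceeds the cap → £25,290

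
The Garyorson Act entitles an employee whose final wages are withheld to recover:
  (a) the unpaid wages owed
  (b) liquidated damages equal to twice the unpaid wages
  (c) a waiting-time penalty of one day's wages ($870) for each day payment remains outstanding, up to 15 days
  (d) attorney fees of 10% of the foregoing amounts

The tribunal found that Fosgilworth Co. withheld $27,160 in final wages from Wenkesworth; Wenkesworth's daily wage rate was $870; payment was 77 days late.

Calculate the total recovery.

Doubled: 2 × $27,160 = $54,320
Penalty days: min(77, 15) = 15
Waiting-time penalty: 15 × $870 = $13,050
Subtotal: $27,160 + $54,320 + $13,050 = $94,530
Attorney fees: 10% of $94,530 = $9,453
Total award: $94,530 + $9,453 = $103,983

$103,983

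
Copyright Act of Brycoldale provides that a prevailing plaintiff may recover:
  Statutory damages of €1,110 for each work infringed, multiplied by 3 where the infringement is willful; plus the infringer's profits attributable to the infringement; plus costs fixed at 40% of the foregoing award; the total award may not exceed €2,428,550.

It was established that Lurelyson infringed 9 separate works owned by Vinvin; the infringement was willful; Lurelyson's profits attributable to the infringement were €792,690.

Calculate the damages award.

€1,151,724

Statutory damages: 9 × €1,110 = €9,990
Trebled: 3 × €9,990 = €29,970
Combined award: €29,970 + €792,690 = €822,660
Costs: 40% of €822,660 = €329,064
Award plus costs: €822,660 + €329,064 = €1,151,724
Cap at €2,428,550: €1,151,724 is within the cap, no reduction.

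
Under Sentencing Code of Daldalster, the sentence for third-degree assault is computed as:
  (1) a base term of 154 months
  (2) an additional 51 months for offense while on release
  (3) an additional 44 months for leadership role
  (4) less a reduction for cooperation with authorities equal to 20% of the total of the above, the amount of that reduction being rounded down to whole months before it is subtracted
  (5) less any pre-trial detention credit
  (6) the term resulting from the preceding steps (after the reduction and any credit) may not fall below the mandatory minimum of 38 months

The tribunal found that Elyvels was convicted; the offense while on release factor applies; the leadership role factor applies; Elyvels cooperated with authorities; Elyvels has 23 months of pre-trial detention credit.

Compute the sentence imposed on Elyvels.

Sentence: 177 months

Offense while on release enhancement: +51 months
Leadership role enhancement: +44 months
Adjusted term: 154 months + 51 months + 44 months = 249 months
Cooperation with authorities reduction: 20% of 249 months = 49 months (rounded down)
After reduction: 249 − 49 = 200 months
Less pre-trial detention credit: 200 months − 23 months = 177 months
Minimum 38 months: 177 months meets the minimum, no increase.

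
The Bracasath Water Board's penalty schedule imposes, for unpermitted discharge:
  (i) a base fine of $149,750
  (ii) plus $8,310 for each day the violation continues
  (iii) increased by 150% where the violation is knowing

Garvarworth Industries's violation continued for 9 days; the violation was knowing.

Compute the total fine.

Per-day component: 9 × $8,310 = $74,790
Base plus per-day: $149,750 + $74,790 = $224,540
Enhancement: 150% of $224,540 = $336,810
Enhanced fine: $224,540 + $336,810 = $561,350

$561,350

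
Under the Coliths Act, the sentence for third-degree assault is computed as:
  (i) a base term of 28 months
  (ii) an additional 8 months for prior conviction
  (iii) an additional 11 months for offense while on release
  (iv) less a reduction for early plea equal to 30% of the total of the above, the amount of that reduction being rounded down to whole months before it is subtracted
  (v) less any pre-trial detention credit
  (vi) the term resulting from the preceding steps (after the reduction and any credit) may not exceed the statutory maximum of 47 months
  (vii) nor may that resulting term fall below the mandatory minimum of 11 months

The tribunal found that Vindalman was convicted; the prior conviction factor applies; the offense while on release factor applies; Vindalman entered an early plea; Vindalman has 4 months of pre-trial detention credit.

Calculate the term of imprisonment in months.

Prior conviction enhancement: +8 months
Offense while on release enhancement: +11 months
Adjusted term: 28 months + 8 months + 11 months = 47 months
Early plea reduction: 30% of 47 months = 14 months (rounded down)
After reduction: 47 − 14 = 33 months
Less pre-trial detention credit: 33 months − 4 months = 29 months
Cap at 47 months: 29 months is within the cap, no reduction.
Minimum 11 months: 29 months meets the minimum, no increase.

29 months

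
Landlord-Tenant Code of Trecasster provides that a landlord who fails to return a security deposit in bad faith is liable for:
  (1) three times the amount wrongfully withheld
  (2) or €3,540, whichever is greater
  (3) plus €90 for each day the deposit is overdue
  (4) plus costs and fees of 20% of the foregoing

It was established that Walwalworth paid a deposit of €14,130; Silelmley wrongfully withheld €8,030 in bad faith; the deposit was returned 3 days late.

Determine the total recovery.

€29,232

Trebled: 3 × €8,030 = €24,090
Minimum €3,540: €24,090 meets the minimum, no increase.
Late-return penalty: 3 × €90 = €270
Damages plus late penalty: €24,090 + €270 = €24,360
Costs and fees: 20% of €24,360 = €4,872
Total recovery: €24,360 + €4,872 = €29,232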